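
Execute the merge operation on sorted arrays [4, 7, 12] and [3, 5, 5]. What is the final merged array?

Merging process:

Compare 4 vs 3: take 3 from right. Merged: [3]
Compare 4 vs 5: take 4 from left. Merged: [3, 4]
Compare 7 vs 5: take 5 from right. Merged: [3, 4, 5]
Compare 7 vs 5: take 5 from right. Merged: [3, 4, 5, 5]
Append remaining from left: [7, 12]. Merged: [3, 4, 5, 5, 7, 12]

Final merged array: [3, 4, 5, 5, 7, 12]
Total comparisons: 4

The merged array is [3, 4, 5, 5, 7, 12], requiring 4 comparisons. The merge step runs in O(n) time where n is the total number of elements.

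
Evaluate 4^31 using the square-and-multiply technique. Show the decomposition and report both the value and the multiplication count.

Computing 4^31 by squaring (build up from 4^1; each line after the first costs one multiplication):

4^1 = 4
4^2 = (4^1)^2 = 4^2 = 16
4^3 = 4 * 4^2 = 4 * 16 = 64
4^6 = (4^3)^2 = 64^2 = 4096
4^7 = 4 * 4^6 = 4 * 4096 = 16384
4^14 = (4^7)^2 = 16384^2 = 268435456
4^15 = 4 * 4^14 = 4 * 268435456 = 1073741824
4^30 = (4^15)^2 = 1073741824^2 = 1152921504606846976
4^31 = 4 * 4^30 = 4 * 1152921504606846976 = 4611686018427387904

Result: 4611686018427387904
Multiplications needed: 8 (8 lines after 4^1)

4^31 = 4611686018427387904. Using exponentiation by squaring, this requires 8 multiplications. The key idea: if the exponent is even, square the half-power; if odd, multiply by the base once.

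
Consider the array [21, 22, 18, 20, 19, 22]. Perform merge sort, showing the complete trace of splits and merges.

Merge sort trace:

Split: [21, 22, 18, 20, 19, 22] -> [21, 22, 18] and [20, 19, 22]
  Split: [21, 22, 18] -> [21] and [22, 18]
    Split: [22, 18] -> [22] and [18]
    Merge: [22] + [18] -> [18, 22]
  Merge: [21] + [18, 22] -> [18, 21, 22]
  Split: [20, 19, 22] -> [20] and [19, 22]
    Split: [19, 22] -> [19] and [22]
    Merge: [19] + [22] -> [19, 22]
  Merge: [20] + [19, 22] -> [19, 20, 22]
Merge: [18, 21, 22] + [19, 20, 22] -> [18, 19, 20, 21, 22, 22]

Final sorted array: [18, 19, 20, 21, 22, 22]

The merge sort proceeds by recursively splitting the array and merging sorted halves.
After all merges, the sorted array is [18, 19, 20, 21, 22, 22].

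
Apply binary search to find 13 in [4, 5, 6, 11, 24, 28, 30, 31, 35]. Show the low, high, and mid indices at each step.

Binary search for 13 in [4, 5, 6, 11, 24, 28, 30, 31, 35]:

lo=0, hi=8, mid=4, arr[mid]=24 -> 24 > 13, search left half
lo=0, hi=3, mid=1, arr[mid]=5 -> 5 < 13, search right half
lo=2, hi=3, mid=2, arr[mid]=6 -> 6 < 13, search right half
lo=3, hi=3, mid=3, arr[mid]=11 -> 11 < 13, search right half
lo=4 > hi=3, target 13 not found

Binary search determines that 13 is not in the array after 4 comparisons. The search space was exhausted without finding the target.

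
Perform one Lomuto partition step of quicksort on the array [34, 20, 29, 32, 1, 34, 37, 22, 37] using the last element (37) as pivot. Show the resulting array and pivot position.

Lomuto partition with pivot = 37:

Initial array: [34, 20, 29, 32, 1, 34, 37, 22, 37]

arr[0]=34 <= 37: swap with position 0, array becomes [34, 20, 29, 32, 1, 34, 37, 22, 37]
arr[1]=20 <= 37: swap with position 1, array becomes [34, 20, 29, 32, 1, 34, 37, 22, 37]
arr[2]=29 <= 37: swap with position 2, array becomes [34, 20, 29, 32, 1, 34, 37, 22, 37]
arr[3]=32 <= 37: swap with position 3, array becomes [34, 20, 29, 32, 1, 34, 37, 22, 37]
arr[4]=1 <= 37: swap with position 4, array becomes [34, 20, 29, 32, 1, 34, 37, 22, 37]
arr[5]=34 <= 37: swap with position 5, array becomes [34, 20, 29, 32, 1, 34, 37, 22, 37]
arr[6]=37 <= 37: swap with position 6, array becomes [34, 20, 29, 32, 1, 34, 37, 22, 37]
arr[7]=22 <= 37: swap with position 7, array becomes [34, 20, 29, 32, 1, 34, 37, 22, 37]

Place pivot at position 8: [34, 20, 29, 32, 1, 34, 37, 22, 37]
Pivot position: 8

After partitioning with pivot 37, the array becomes [34, 20, 29, 32, 1, 34, 37, 22, 37]. The pivot is placed at index 8. All elements to the left of the pivot are <= 37, and all elements to the right are > 37.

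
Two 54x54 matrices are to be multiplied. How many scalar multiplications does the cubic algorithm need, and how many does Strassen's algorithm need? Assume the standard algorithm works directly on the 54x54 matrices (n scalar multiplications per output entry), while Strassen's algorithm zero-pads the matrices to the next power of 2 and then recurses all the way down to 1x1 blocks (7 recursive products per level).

Matrix multiplication for 54x54 matrices:

Strassen's algorithm requires power-of-2 dimensions. Pad 54x54 to 64x64 (next power of 2).

Standard algorithm: 54^3 = 157464 multiplications
Strassen's algorithm: 7^(log2(64)) = 7^6 = 117649 multiplications
Savings: 157464 - 117649 = 39815 multiplications

Standard: 157464 multiplications (54^3). Strassen: 117649 multiplications (7^6, after padding to 64x64). Strassen reduces 8 recursive multiplications to 7 at each level.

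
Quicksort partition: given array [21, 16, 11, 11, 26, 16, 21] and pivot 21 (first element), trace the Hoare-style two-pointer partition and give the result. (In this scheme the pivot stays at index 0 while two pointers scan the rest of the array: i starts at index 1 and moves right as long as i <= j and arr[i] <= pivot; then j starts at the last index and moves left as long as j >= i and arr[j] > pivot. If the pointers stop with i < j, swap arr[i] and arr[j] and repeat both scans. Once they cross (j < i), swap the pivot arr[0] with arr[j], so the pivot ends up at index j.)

Hoare-style two-pointer partition with pivot = 21:

Initial array: [21, 16, 11, 11, 26, 16, 21]

Pointers start at i = 1, j = 6.
i stops at index 4 (arr[4]=26 > 21), j stops at index 6 (arr[6]=21 <= 21): swap arr[4] and arr[6], array becomes [21, 16, 11, 11, 21, 16, 26]
i ends at 6, j ends at 5: the pointers have crossed (j < i), so scanning stops.

Swap pivot arr[0] with arr[5] to place pivot at position 5: [16, 16, 11, 11, 21, 21, 26]
Pivot position: 5

After partitioning with pivot 21, the array becomes [16, 16, 11, 11, 21, 21, 26]. The pivot is placed at index 5. All elements to the left of the pivot are <= 21, and all elements to the right are > 21.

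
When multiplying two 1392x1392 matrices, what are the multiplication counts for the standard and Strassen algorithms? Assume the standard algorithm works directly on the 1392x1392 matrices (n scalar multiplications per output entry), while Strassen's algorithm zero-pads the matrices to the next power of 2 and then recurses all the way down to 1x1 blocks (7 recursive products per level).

Matrix multiplication for 1392x1392 matrices:

Strassen's algorithm requires power-of-2 dimensions. Pad 1392x1392 to 2048x2048 (next power of 2).

Standard algorithm: 1392^3 = 2697228288 multiplications
Strassen's algorithm: 7^(log2(2048)) = 7^11 = 1977326743 multiplications
Savings: 2697228288 - 1977326743 = 719901545 multiplications

Standard: 2697228288 multiplications (1392^3). Strassen: 1977326743 multiplications (7^11, after padding to 2048x2048). Strassen reduces 8 recursive multiplications to 7 at each level.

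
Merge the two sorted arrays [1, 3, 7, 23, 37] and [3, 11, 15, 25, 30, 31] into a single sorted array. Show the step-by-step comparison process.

Merging process:

Compare 1 vs 3: take 1 from left. Merged: [1]
Compare 3 vs 3: take 3 from left. Merged: [1, 3]
Compare 7 vs 3: take 3 from right. Merged: [1, 3, 3]
Compare 7 vs 11: take 7 from left. Merged: [1, 3, 3, 7]
Compare 23 vs 11: take 11 from right. Merged: [1, 3, 3, 7, 11]
Compare 23 vs 15: take 15 from right. Merged: [1, 3, 3, 7, 11, 15]
Compare 23 vs 25: take 23 from left. Merged: [1, 3, 3, 7, 11, 15, 23]
Compare 37 vs 25: take 25 from right. Merged: [1, 3, 3, 7, 11, 15, 23, 25]
Compare 37 vs 30: take 30 from right. Merged: [1, 3, 3, 7, 11, 15, 23, 25, 30]
Compare 37 vs 31: take 31 from right. Merged: [1, 3, 3, 7, 11, 15, 23, 25, 30, 31]
Append remaining from left: [37]. Merged: [1, 3, 3, 7, 11, 15, 23, 25, 30, 31, 37]

Final merged array: [1, 3, 3, 7, 11, 15, 23, 25, 30, 31, 37]
Total comparisons: 10

The merged array is [1, 3, 3, 7, 11, 15, 23, 25, 30, 31, 37], requiring 10 comparisons. The merge step runs in O(n) time where n is the total number of elements.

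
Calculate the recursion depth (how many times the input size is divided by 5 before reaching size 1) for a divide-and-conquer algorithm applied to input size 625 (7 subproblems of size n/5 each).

For divide and conquer with division factor 5:

Problem sizes at each level:
Level 0: 625
Level 1: 125
Level 2: 25
Level 3: 5
Level 4: 1

The root is level 0 and the size-1 base case is level 4 (the tree spans levels 0 through 4, i.e. 5 levels counting the root), so the depth is the number of divisions: log_5(625) = 4

The recursion tree depth is log_5(625) = 4. At each level, the problem size is divided by 5, so it takes 4 divisions to reduce to a base case of size 1. The algorithm makes 7 recursive calls at each level.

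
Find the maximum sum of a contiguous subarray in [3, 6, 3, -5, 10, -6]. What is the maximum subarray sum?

Using Kadane's algorithm on [3, 6, 3, -5, 10, -6]:

Scanning through the array:
Position 1 (value 6): max_ending_here = 9, max_so_far = 9
Position 2 (value 3): max_ending_here = 12, max_so_far = 12
Position 3 (value -5): max_ending_here = 7, max_so_far = 12
Position 4 (value 10): max_ending_here = 17, max_so_far = 17
Position 5 (value -6): max_ending_here = 11, max_so_far = 17

Maximum subarray: [3, 6, 3, -5, 10]
Maximum sum: 17

The maximum subarray is [3, 6, 3, -5, 10] with sum 17. This subarray runs from index 0 to index 4.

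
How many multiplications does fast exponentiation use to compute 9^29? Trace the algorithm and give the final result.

Computing 9^29 by squaring (build up from 9^1; each line after the first costs one multiplication):

9^1 = 9
9^2 = (9^1)^2 = 9^2 = 81
9^3 = 9 * 9^2 = 9 * 81 = 729
9^6 = (9^3)^2 = 729^2 = 531441
9^7 = 9 * 9^6 = 9 * 531441 = 4782969
9^14 = (9^7)^2 = 4782969^2 = 22876792454961
9^28 = (9^14)^2 = 22876792454961^2 = 523347633027360537213511521
9^29 = 9 * 9^28 = 9 * 523347633027360537213511521 = 4710128697246244834921603689

Result: 4710128697246244834921603689
Multiplications needed: 7 (7 lines after 9^1)

9^29 = 4710128697246244834921603689. Using exponentiation by squaring, this requires 7 multiplications. The key idea: if the exponent is even, square the half-power; if odd, multiply by the base once.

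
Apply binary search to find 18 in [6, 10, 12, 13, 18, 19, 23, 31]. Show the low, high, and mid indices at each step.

Binary search for 18 in [6, 10, 12, 13, 18, 19, 23, 31]:

lo=0, hi=7, mid=3, arr[mid]=13 -> 13 < 18, search right half
lo=4, hi=7, mid=5, arr[mid]=19 -> 19 > 18, search left half
lo=4, hi=4, mid=4, arr[mid]=18 -> Found target at index 4!

Binary search finds 18 at index 4 after 3 comparisons. The search repeatedly halves the search space by comparing with the middle element.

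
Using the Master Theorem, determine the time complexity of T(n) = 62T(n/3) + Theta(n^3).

Master Theorem for T(n) = 62T(n/3) + O(n^3):

a = 62, b = 3, c = 3
log_b(a) = log_3(62) = 3.7567

Case 1: c = 3 < log_3(62) = 3.7567
T(n) = O(n^(log_3 62))

For T(n) = 62T(n/3) + O(n^3): log_3(62) = 3.7567. This is Case 1 of the Master Theorem (c < log_b(a), work dominated by leaves), giving O(n^(log_3 62)).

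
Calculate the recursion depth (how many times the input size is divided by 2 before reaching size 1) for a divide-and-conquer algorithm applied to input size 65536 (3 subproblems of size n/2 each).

For divide and conquer with division factor 2:

Problem sizes at each level:
Level 0: 65536
Level 1: 32768
Level 2: 16384
Level 3: 8192
Level 4: 4096
Level 5: 2048
Level 6: 1024
Level 7: 512
Level 8: 256
Level 9: 128
Level 10: 64
Level 11: 32
Level 12: 16
Level 13: 8
Level 14: 4
Level 15: 2
Level 16: 1

The root is level 0 and the size-1 base case is level 16 (the tree spans levels 0 through 16, i.e. 17 levels counting the root), so the depth is the number of divisions: log_2(65536) = 16

The recursion tree depth is log_2(65536) = 16. At each level, the problem size is divided by 2, so it takes 16 divisions to reduce to a base case of size 1. The algorithm makes 3 recursive calls at each level.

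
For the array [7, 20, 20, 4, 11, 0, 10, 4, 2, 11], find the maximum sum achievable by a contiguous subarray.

Using Kadane's algorithm on [7, 20, 20, 4, 11, 0, 10, 4, 2, 11]:

Scanning through the array:
Position 1 (value 20): max_ending_here = 27, max_so_far = 27
Position 2 (value 20): max_ending_here = 47, max_so_far = 47
Position 3 (value 4): max_ending_here = 51, max_so_far = 51
Position 4 (value 11): max_ending_here = 62, max_so_far = 62
Position 5 (value 0): max_ending_here = 62, max_so_far = 62
Position 6 (value 10): max_ending_here = 72, max_so_far = 72
Position 7 (value 4): max_ending_here = 76, max_so_far = 76
Position 8 (value 2): max_ending_here = 78, max_so_far = 78
Position 9 (value 11): max_ending_here = 89, max_so_far = 89

Maximum subarray: [7, 20, 20, 4, 11, 0, 10, 4, 2, 11]
Maximum sum: 89

The maximum subarray is [7, 20, 20, 4, 11, 0, 10, 4, 2, 11] with sum 89. This subarray runs from index 0 to index 9.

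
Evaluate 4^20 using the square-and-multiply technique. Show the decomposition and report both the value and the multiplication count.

Computing 4^20 by squaring (build up from 4^1; each line after the first costs one multiplication):

4^1 = 4
4^2 = (4^1)^2 = 4^2 = 16
4^4 = (4^2)^2 = 16^2 = 256
4^5 = 4 * 4^4 = 4 * 256 = 1024
4^10 = (4^5)^2 = 1024^2 = 1048576
4^20 = (4^10)^2 = 1048576^2 = 1099511627776

Result: 1099511627776
Multiplications needed: 5 (5 lines after 4^1)

4^20 = 1099511627776. Using exponentiation by squaring, this requires 5 multiplications. The key idea: if the exponent is even, square the half-power; if odd, multiply by the base once.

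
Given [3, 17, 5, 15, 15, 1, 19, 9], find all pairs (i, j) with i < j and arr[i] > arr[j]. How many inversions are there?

Finding inversions in [3, 17, 5, 15, 15, 1, 19, 9]:

(0, 5): arr[0]=3 > arr[5]=1
(1, 2): arr[1]=17 > arr[2]=5
(1, 3): arr[1]=17 > arr[3]=15
(1, 4): arr[1]=17 > arr[4]=15
(1, 5): arr[1]=17 > arr[5]=1
(1, 7): arr[1]=17 > arr[7]=9
(2, 5): arr[2]=5 > arr[5]=1
(3, 5): arr[3]=15 > arr[5]=1
(3, 7): arr[3]=15 > arr[7]=9
(4, 5): arr[4]=15 > arr[5]=1
(4, 7): arr[4]=15 > arr[7]=9
(6, 7): arr[6]=19 > arr[7]=9

Total inversions: 12

The array has 12 inversion(s): (0,5), (1,2), (1,3), (1,4), (1,5), (1,7), (2,5), (3,5), (3,7), (4,5), (4,7), (6,7). Each pair (i,j) satisfies i < j and arr[i] > arr[j].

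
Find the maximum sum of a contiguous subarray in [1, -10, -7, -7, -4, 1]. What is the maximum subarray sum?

Using Kadane's algorithm on [1, -10, -7, -7, -4, 1]:

Scanning through the array:
Position 1 (value -10): max_ending_here = -9, max_so_far = 1
Position 2 (value -7): max_ending_here = -7, max_so_far = 1
Position 3 (value -7): max_ending_here = -7, max_so_far = 1
Position 4 (value -4): max_ending_here = -4, max_so_far = 1
Position 5 (value 1): max_ending_here = 1, max_so_far = 1

Maximum subarray: [1]
Maximum sum: 1

The maximum subarray is [1] with sum 1. This subarray runs from index 0 to index 0.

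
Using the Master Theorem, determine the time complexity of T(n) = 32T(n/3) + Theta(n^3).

Master Theorem for T(n) = 32T(n/3) + O(n^3):

a = 32, b = 3, c = 3
log_b(a) = log_3(32) = 3.1546

Case 1: c = 3 < log_3(32) = 3.1546
T(n) = O(n^(log_3 32))

For T(n) = 32T(n/3) + O(n^3): log_3(32) = 3.1546. This is Case 1 of the Master Theorem (c < log_b(a), work dominated by leaves), giving O(n^(log_3 32)).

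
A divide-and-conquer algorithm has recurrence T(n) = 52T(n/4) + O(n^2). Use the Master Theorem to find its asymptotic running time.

Master Theorem for T(n) = 52T(n/4) + O(n^2):

a = 52, b = 4, c = 2
log_b(a) = log_4(52) = 2.8502

Case 1: c = 2 < log_4(52) = 2.8502
T(n) = O(n^(log_4 52))

For T(n) = 52T(n/4) + O(n^2): log_4(52) = 2.8502. This is Case 1 of the Master Theorem (c < log_b(a), work dominated by leaves), giving O(n^(log_4 52)).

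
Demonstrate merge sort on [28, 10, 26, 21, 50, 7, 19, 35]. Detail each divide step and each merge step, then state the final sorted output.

Merge sort trace:

Split: [28, 10, 26, 21, 50, 7, 19, 35] -> [28, 10, 26, 21] and [50, 7, 19, 35]
  Split: [28, 10, 26, 21] -> [28, 10] and [26, 21]
    Split: [28, 10] -> [28] and [10]
    Merge: [28] + [10] -> [10, 28]
    Split: [26, 21] -> [26] and [21]
    Merge: [26] + [21] -> [21, 26]
  Merge: [10, 28] + [21, 26] -> [10, 21, 26, 28]
  Split: [50, 7, 19, 35] -> [50, 7] and [19, 35]
    Split: [50, 7] -> [50] and [7]
    Merge: [50] + [7] -> [7, 50]
    Split: [19, 35] -> [19] and [35]
    Merge: [19] + [35] -> [19, 35]
  Merge: [7, 50] + [19, 35] -> [7, 19, 35, 50]
Merge: [10, 21, 26, 28] + [7, 19, 35, 50] -> [7, 10, 19, 21, 26, 28, 35, 50]

Final sorted array: [7, 10, 19, 21, 26, 28, 35, 50]

The merge sort proceeds by recursively splitting the array and merging sorted halves.
After all merges, the sorted array is [7, 10, 19, 21, 26, 28, 35, 50].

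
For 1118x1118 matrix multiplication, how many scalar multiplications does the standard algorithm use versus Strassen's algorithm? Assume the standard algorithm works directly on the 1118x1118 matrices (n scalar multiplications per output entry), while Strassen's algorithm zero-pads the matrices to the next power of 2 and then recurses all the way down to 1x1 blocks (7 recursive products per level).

Matrix multiplication for 1118x1118 matrices:

Strassen's algorithm requires power-of-2 dimensions. Pad 1118x1118 to 2048x2048 (next power of 2).

Standard algorithm: 1118^3 = 1397415032 multiplications
Strassen's algorithm: 7^(log2(2048)) = 7^11 = 1977326743 multiplications
Difference: 1397415032 - 1977326743 = -579911711 (Strassen uses MORE here due to padding overhead — for small or just-over-power-of-2 n, padding can outweigh the per-level savings)

Standard: 1397415032 multiplications (1118^3). Strassen: 1977326743 multiplications (7^11, after padding to 2048x2048). Strassen reduces 8 recursive multiplications to 7 at each level.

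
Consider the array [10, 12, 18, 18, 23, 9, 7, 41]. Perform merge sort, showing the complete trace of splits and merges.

Merge sort trace:

Split: [10, 12, 18, 18, 23, 9, 7, 41] -> [10, 12, 18, 18] and [23, 9, 7, 41]
  Split: [10, 12, 18, 18] -> [10, 12] and [18, 18]
    Split: [10, 12] -> [10] and [12]
    Merge: [10] + [12] -> [10, 12]
    Split: [18, 18] -> [18] and [18]
    Merge: [18] + [18] -> [18, 18]
  Merge: [10, 12] + [18, 18] -> [10, 12, 18, 18]
  Split: [23, 9, 7, 41] -> [23, 9] and [7, 41]
    Split: [23, 9] -> [23] and [9]
    Merge: [23] + [9] -> [9, 23]
    Split: [7, 41] -> [7] and [41]
    Merge: [7] + [41] -> [7, 41]
  Merge: [9, 23] + [7, 41] -> [7, 9, 23, 41]
Merge: [10, 12, 18, 18] + [7, 9, 23, 41] -> [7, 9, 10, 12, 18, 18, 23, 41]

Final sorted array: [7, 9, 10, 12, 18, 18, 23, 41]

The merge sort proceeds by recursively splitting the array and merging sorted halves.
After all merges, the sorted array is [7, 9, 10, 12, 18, 18, 23, 41].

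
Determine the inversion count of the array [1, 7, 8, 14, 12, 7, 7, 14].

Finding inversions in [1, 7, 8, 14, 12, 7, 7, 14]:

(2, 5): arr[2]=8 > arr[5]=7
(2, 6): arr[2]=8 > arr[6]=7
(3, 4): arr[3]=14 > arr[4]=12
(3, 5): arr[3]=14 > arr[5]=7
(3, 6): arr[3]=14 > arr[6]=7
(4, 5): arr[4]=12 > arr[5]=7
(4, 6): arr[4]=12 > arr[6]=7

Total inversions: 7

The array has 7 inversion(s): (2,5), (2,6), (3,4), (3,5), (3,6), (4,5), (4,6). Each pair (i,j) satisfies i < j and arr[i] > arr[j].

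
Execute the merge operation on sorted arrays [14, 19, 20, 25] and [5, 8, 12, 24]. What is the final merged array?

Merging process:

Compare 14 vs 5: take 5 from right. Merged: [5]
Compare 14 vs 8: take 8 from right. Merged: [5, 8]
Compare 14 vs 12: take 12 from right. Merged: [5, 8, 12]
Compare 14 vs 24: take 14 from left. Merged: [5, 8, 12, 14]
Compare 19 vs 24: take 19 from left. Merged: [5, 8, 12, 14, 19]
Compare 20 vs 24: take 20 from left. Merged: [5, 8, 12, 14, 19, 20]
Compare 25 vs 24: take 24 from right. Merged: [5, 8, 12, 14, 19, 20, 24]
Append remaining from left: [25]. Merged: [5, 8, 12, 14, 19, 20, 24, 25]

Final merged array: [5, 8, 12, 14, 19, 20, 24, 25]
Total comparisons: 7

The merged array is [5, 8, 12, 14, 19, 20, 24, 25], requiring 7 comparisons. The merge step runs in O(n) time where n is the total number of elements.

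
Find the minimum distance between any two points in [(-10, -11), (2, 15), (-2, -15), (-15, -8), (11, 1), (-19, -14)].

Computing all pairwise distances among 6 points:

d((-10, -11), (2, 15)) = 28.6356
d((-10, -11), (-2, -15)) = 8.9443
d((-10, -11), (-15, -8)) = 5.831 <-- minimum
d((-10, -11), (11, 1)) = 24.1868
d((-10, -11), (-19, -14)) = 9.4868
d((2, 15), (-2, -15)) = 30.2655
d((2, 15), (-15, -8)) = 28.6007
d((2, 15), (11, 1)) = 16.6433
d((2, 15), (-19, -14)) = 35.805
d((-2, -15), (-15, -8)) = 14.7648
d((-2, -15), (11, 1)) = 20.6155
d((-2, -15), (-19, -14)) = 17.0294
d((-15, -8), (11, 1)) = 27.5136
d((-15, -8), (-19, -14)) = 7.2111
d((11, 1), (-19, -14)) = 33.541

Closest pair: (-10, -11) and (-15, -8) with distance 5.831

The closest pair is (-10, -11) and (-15, -8) with Euclidean distance 5.831. For 6 points, brute-force pairwise comparison is shown above. For large n, the divide-and-conquer algorithm (sort by x, recurse on halves, check the dividing strip) achieves O(n log n).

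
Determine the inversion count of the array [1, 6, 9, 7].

Finding inversions in [1, 6, 9, 7]:

(2, 3): arr[2]=9 > arr[3]=7

Total inversions: 1

The array has 1 inversion(s): (2,3). Each pair (i,j) satisfies i < j and arr[i] > arr[j].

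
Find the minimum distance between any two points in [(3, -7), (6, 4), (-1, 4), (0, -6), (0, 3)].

Computing all pairwise distances among 5 points:

d((3, -7), (6, 4)) = 11.4018
d((3, -7), (-1, 4)) = 11.7047
d((3, -7), (0, -6)) = 3.1623
d((3, -7), (0, 3)) = 10.4403
d((6, 4), (-1, 4)) = 7.0
d((6, 4), (0, -6)) = 11.6619
d((6, 4), (0, 3)) = 6.0828
d((-1, 4), (0, -6)) = 10.0499
d((-1, 4), (0, 3)) = 1.4142 <-- minimum
d((0, -6), (0, 3)) = 9.0

Closest pair: (-1, 4) and (0, 3) with distance 1.4142

The closest pair is (-1, 4) and (0, 3) with Euclidean distance 1.4142. For 5 points, brute-force pairwise comparison is shown above. For large n, the divide-and-conquer algorithm (sort by x, recurse on halves, check the dividing strip) achieves O(n log n).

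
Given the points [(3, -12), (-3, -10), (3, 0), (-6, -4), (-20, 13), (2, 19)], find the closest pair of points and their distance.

Computing all pairwise distances among 6 points:

d((3, -12), (-3, -10)) = 6.3246 <-- minimum
d((3, -12), (3, 0)) = 12.0
d((3, -12), (-6, -4)) = 12.0416
d((3, -12), (-20, 13)) = 33.9706
d((3, -12), (2, 19)) = 31.0161
d((-3, -10), (3, 0)) = 11.6619
d((-3, -10), (-6, -4)) = 6.7082
d((-3, -10), (-20, 13)) = 28.6007
d((-3, -10), (2, 19)) = 29.4279
d((3, 0), (-6, -4)) = 9.8489
d((3, 0), (-20, 13)) = 26.4197
d((3, 0), (2, 19)) = 19.0263
d((-6, -4), (-20, 13)) = 22.0227
d((-6, -4), (2, 19)) = 24.3516
d((-20, 13), (2, 19)) = 22.8035

Closest pair: (3, -12) and (-3, -10) with distance 6.3246

The closest pair is (3, -12) and (-3, -10) with Euclidean distance 6.3246. For 6 points, brute-force pairwise comparison is shown above. For large n, the divide-and-conquer algorithm (sort by x, recurse on halves, check the dividing strip) achieves O(n log n).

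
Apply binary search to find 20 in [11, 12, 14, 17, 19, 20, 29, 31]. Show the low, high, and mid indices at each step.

Binary search for 20 in [11, 12, 14, 17, 19, 20, 29, 31]:

lo=0, hi=7, mid=3, arr[mid]=17 -> 17 < 20, search right half
lo=4, hi=7, mid=5, arr[mid]=20 -> Found target at index 5!

Binary search finds 20 at index 5 after 2 comparisons. The search repeatedly halves the search space by comparing with the middle element.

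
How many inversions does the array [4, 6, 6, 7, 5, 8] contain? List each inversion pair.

Finding inversions in [4, 6, 6, 7, 5, 8]:

(1, 4): arr[1]=6 > arr[4]=5
(2, 4): arr[2]=6 > arr[4]=5
(3, 4): arr[3]=7 > arr[4]=5

Total inversions: 3

The array has 3 inversion(s): (1,4), (2,4), (3,4). Each pair (i,j) satisfies i < j and arr[i] > arr[j].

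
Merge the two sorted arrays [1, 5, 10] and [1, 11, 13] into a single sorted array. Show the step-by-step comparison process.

Merging process:

Compare 1 vs 1: take 1 from left. Merged: [1]
Compare 5 vs 1: take 1 from right. Merged: [1, 1]
Compare 5 vs 11: take 5 from left. Merged: [1, 1, 5]
Compare 10 vs 11: take 10 from left. Merged: [1, 1, 5, 10]
Append remaining from right: [11, 13]. Merged: [1, 1, 5, 10, 11, 13]

Final merged array: [1, 1, 5, 10, 11, 13]
Total comparisons: 4

The merged array is [1, 1, 5, 10, 11, 13], requiring 4 comparisons. The merge step runs in O(n) time where n is the total number of elements.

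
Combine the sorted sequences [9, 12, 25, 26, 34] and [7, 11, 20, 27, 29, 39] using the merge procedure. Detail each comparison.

Merging process:

Compare 9 vs 7: take 7 from right. Merged: [7]
Compare 9 vs 11: take 9 from left. Merged: [7, 9]
Compare 12 vs 11: take 11 from right. Merged: [7, 9, 11]
Compare 12 vs 20: take 12 from left. Merged: [7, 9, 11, 12]
Compare 25 vs 20: take 20 from right. Merged: [7, 9, 11, 12, 20]
Compare 25 vs 27: take 25 from left. Merged: [7, 9, 11, 12, 20, 25]
Compare 26 vs 27: take 26 from left. Merged: [7, 9, 11, 12, 20, 25, 26]
Compare 34 vs 27: take 27 from right. Merged: [7, 9, 11, 12, 20, 25, 26, 27]
Compare 34 vs 29: take 29 from right. Merged: [7, 9, 11, 12, 20, 25, 26, 27, 29]
Compare 34 vs 39: take 34 from left. Merged: [7, 9, 11, 12, 20, 25, 26, 27, 29, 34]
Append remaining from right: [39]. Merged: [7, 9, 11, 12, 20, 25, 26, 27, 29, 34, 39]

Final merged array: [7, 9, 11, 12, 20, 25, 26, 27, 29, 34, 39]
Total comparisons: 10

The merged array is [7, 9, 11, 12, 20, 25, 26, 27, 29, 34, 39], requiring 10 comparisons. The merge step runs in O(n) time where n is the total number of elements.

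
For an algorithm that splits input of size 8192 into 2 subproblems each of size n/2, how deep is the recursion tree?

For divide and conquer with division factor 2:

Problem sizes at each level:
Level 0: 8192
Level 1: 4096
Level 2: 2048
Level 3: 1024
Level 4: 512
Level 5: 256
Level 6: 128
Level 7: 64
Level 8: 32
Level 9: 16
Level 10: 8
Level 11: 4
Level 12: 2
Level 13: 1

The root is level 0 and the size-1 base case is level 13 (the tree spans levels 0 through 13, i.e. 14 levels counting the root), so the depth is the number of divisions: log_2(8192) = 13

The recursion tree depth is log_2(8192) = 13. At each level, the problem size is divided by 2, so it takes 13 divisions to reduce to a base case of size 1. The algorithm makes 2 recursive calls at each level.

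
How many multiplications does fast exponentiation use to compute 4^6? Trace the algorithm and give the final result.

Computing 4^6 by squaring (build up from 4^1; each line after the first costs one multiplication):

4^1 = 4
4^2 = (4^1)^2 = 4^2 = 16
4^3 = 4 * 4^2 = 4 * 16 = 64
4^6 = (4^3)^2 = 64^2 = 4096

Result: 4096
Multiplications needed: 3 (3 lines after 4^1)

4^6 = 4096. Using exponentiation by squaring, this requires 3 multiplications. The key idea: if the exponent is even, square the half-power; if odd, multiply by the base once.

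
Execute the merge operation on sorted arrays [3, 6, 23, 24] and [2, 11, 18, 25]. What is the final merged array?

Merging process:

Compare 3 vs 2: take 2 from right. Merged: [2]
Compare 3 vs 11: take 3 from left. Merged: [2, 3]
Compare 6 vs 11: take 6 from left. Merged: [2, 3, 6]
Compare 23 vs 11: take 11 from right. Merged: [2, 3, 6, 11]
Compare 23 vs 18: take 18 from right. Merged: [2, 3, 6, 11, 18]
Compare 23 vs 25: take 23 from left. Merged: [2, 3, 6, 11, 18, 23]
Compare 24 vs 25: take 24 from left. Merged: [2, 3, 6, 11, 18, 23, 24]
Append remaining from right: [25]. Merged: [2, 3, 6, 11, 18, 23, 24, 25]

Final merged array: [2, 3, 6, 11, 18, 23, 24, 25]
Total comparisons: 7

The merged array is [2, 3, 6, 11, 18, 23, 24, 25], requiring 7 comparisons. The merge step runs in O(n) time where n is the total number of elements.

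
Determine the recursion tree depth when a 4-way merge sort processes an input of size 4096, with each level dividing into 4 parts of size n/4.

For divide and conquer with division factor 4:

Problem sizes at each level:
Level 0: 4096
Level 1: 1024
Level 2: 256
Level 3: 64
Level 4: 16
Level 5: 4
Level 6: 1

The root is level 0 and the size-1 base case is level 6 (the tree spans levels 0 through 6, i.e. 7 levels counting the root), so the depth is the number of divisions: log_4(4096) = 6

The recursion tree depth is log_4(4096) = 6. At each level, the problem size is divided by 4, so it takes 6 divisions to reduce to a base case of size 1. The algorithm makes 4 recursive calls at each level.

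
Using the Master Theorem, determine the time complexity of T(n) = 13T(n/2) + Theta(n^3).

Master Theorem for T(n) = 13T(n/2) + O(n^3):

a = 13, b = 2, c = 3
log_b(a) = log_2(13) = 3.7004

Case 1: c = 3 < log_2(13) = 3.7004
T(n) = O(n^(log_2 13))

For T(n) = 13T(n/2) + O(n^3): log_2(13) = 3.7004. This is Case 1 of the Master Theorem (c < log_b(a), work dominated by leaves), giving O(n^(log_2 13)).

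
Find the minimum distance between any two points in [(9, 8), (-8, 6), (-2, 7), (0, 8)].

Computing all pairwise distances among 4 points:

d((9, 8), (-8, 6)) = 17.1172
d((9, 8), (-2, 7)) = 11.0454
d((9, 8), (0, 8)) = 9.0
d((-8, 6), (-2, 7)) = 6.0828
d((-8, 6), (0, 8)) = 8.2462
d((-2, 7), (0, 8)) = 2.2361 <-- minimum

Closest pair: (-2, 7) and (0, 8) with distance 2.2361

The closest pair is (-2, 7) and (0, 8) with Euclidean distance 2.2361. For 4 points, brute-force pairwise comparison is shown above. For large n, the divide-and-conquer algorithm (sort by x, recurse on halves, check the dividing strip) achieves O(n log n).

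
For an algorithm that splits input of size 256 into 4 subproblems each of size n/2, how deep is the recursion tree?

For divide and conquer with division factor 2:

Problem sizes at each level:
Level 0: 256
Level 1: 128
Level 2: 64
Level 3: 32
Level 4: 16
Level 5: 8
Level 6: 4
Level 7: 2
Level 8: 1

The root is level 0 and the size-1 base case is level 8 (the tree spans levels 0 through 8, i.e. 9 levels counting the root), so the depth is the number of divisions: log_2(256) = 8

The recursion tree depth is log_2(256) = 8. At each level, the problem size is divided by 2, so it takes 8 divisions to reduce to a base case of size 1. The algorithm makes 4 recursive calls at each level.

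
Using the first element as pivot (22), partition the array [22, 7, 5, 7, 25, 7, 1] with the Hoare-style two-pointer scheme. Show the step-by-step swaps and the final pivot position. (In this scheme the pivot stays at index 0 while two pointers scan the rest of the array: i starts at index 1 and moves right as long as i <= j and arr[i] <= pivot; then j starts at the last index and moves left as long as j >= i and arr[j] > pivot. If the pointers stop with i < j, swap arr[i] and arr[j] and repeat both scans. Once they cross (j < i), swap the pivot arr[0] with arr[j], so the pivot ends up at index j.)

Hoare-style two-pointer partition with pivot = 22:

Initial array: [22, 7, 5, 7, 25, 7, 1]

Pointers start at i = 1, j = 6.
i stops at index 4 (arr[4]=25 > 22), j stops at index 6 (arr[6]=1 <= 22): swap arr[4] and arr[6], array becomes [22, 7, 5, 7, 1, 7, 25]
i ends at 6, j ends at 5: the pointers have crossed (j < i), so scanning stops.

Swap pivot arr[0] with arr[5] to place pivot at position 5: [7, 7, 5, 7, 1, 22, 25]
Pivot position: 5

After partitioning with pivot 22, the array becomes [7, 7, 5, 7, 1, 22, 25]. The pivot is placed at index 5. All elements to the left of the pivot are <= 22, and all elements to the right are > 22.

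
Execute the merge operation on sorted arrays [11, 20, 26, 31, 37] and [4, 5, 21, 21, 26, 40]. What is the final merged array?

Merging process:

Compare 11 vs 4: take 4 from right. Merged: [4]
Compare 11 vs 5: take 5 from right. Merged: [4, 5]
Compare 11 vs 21: take 11 from left. Merged: [4, 5, 11]
Compare 20 vs 21: take 20 from left. Merged: [4, 5, 11, 20]
Compare 26 vs 21: take 21 from right. Merged: [4, 5, 11, 20, 21]
Compare 26 vs 21: take 21 from right. Merged: [4, 5, 11, 20, 21, 21]
Compare 26 vs 26: take 26 from left. Merged: [4, 5, 11, 20, 21, 21, 26]
Compare 31 vs 26: take 26 from right. Merged: [4, 5, 11, 20, 21, 21, 26, 26]
Compare 31 vs 40: take 31 from left. Merged: [4, 5, 11, 20, 21, 21, 26, 26, 31]
Compare 37 vs 40: take 37 from left. Merged: [4, 5, 11, 20, 21, 21, 26, 26, 31, 37]
Append remaining from right: [40]. Merged: [4, 5, 11, 20, 21, 21, 26, 26, 31, 37, 40]

Final merged array: [4, 5, 11, 20, 21, 21, 26, 26, 31, 37, 40]
Total comparisons: 10

The merged array is [4, 5, 11, 20, 21, 21, 26, 26, 31, 37, 40], requiring 10 comparisons. The merge step runs in O(n) time where n is the total number of elements.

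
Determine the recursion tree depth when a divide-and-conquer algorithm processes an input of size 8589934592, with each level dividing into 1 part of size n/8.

For divide and conquer with division factor 8:

Problem sizes at each level:
Level 0: 8589934592
Level 1: 1073741824
Level 2: 134217728
Level 3: 16777216
Level 4: 2097152
Level 5: 262144
Level 6: 32768
Level 7: 4096
Level 8: 512
Level 9: 64
Level 10: 8
Level 11: 1

The root is level 0 and the size-1 base case is level 11 (the tree spans levels 0 through 11, i.e. 12 levels counting the root), so the depth is the number of divisions: log_8(8589934592) = 11

The recursion tree depth is log_8(8589934592) = 11. At each level, the problem size is divided by 8, so it takes 11 divisions to reduce to a base case of size 1. The algorithm makes 1 recursive call at each level.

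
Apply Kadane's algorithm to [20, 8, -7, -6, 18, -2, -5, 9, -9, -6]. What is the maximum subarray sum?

Using Kadane's algorithm on [20, 8, -7, -6, 18, -2, -5, 9, -9, -6]:

Scanning through the array:
Position 1 (value 8): max_ending_here = 28, max_so_far = 28
Position 2 (value -7): max_ending_here = 21, max_so_far = 28
Position 3 (value -6): max_ending_here = 15, max_so_far = 28
Position 4 (value 18): max_ending_here = 33, max_so_far = 33
Position 5 (value -2): max_ending_here = 31, max_so_far = 33
Position 6 (value -5): max_ending_here = 26, max_so_far = 33
Position 7 (value 9): max_ending_here = 35, max_so_far = 35
Position 8 (value -9): max_ending_here = 26, max_so_far = 35
Position 9 (value -6): max_ending_here = 20, max_so_far = 35

Maximum subarray: [20, 8, -7, -6, 18, -2, -5, 9]
Maximum sum: 35

The maximum subarray is [20, 8, -7, -6, 18, -2, -5, 9] with sum 35. This subarray runs from index 0 to index 7.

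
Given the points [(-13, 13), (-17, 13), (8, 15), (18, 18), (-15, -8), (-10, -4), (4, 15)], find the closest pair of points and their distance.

Computing all pairwise distances among 7 points:

d((-13, 13), (-17, 13)) = 4.0 <-- minimum
d((-13, 13), (8, 15)) = 21.095
d((-13, 13), (18, 18)) = 31.4006
d((-13, 13), (-15, -8)) = 21.095
d((-13, 13), (-10, -4)) = 17.2627
d((-13, 13), (4, 15)) = 17.1172
d((-17, 13), (8, 15)) = 25.0799
d((-17, 13), (18, 18)) = 35.3553
d((-17, 13), (-15, -8)) = 21.095
d((-17, 13), (-10, -4)) = 18.3848
d((-17, 13), (4, 15)) = 21.095
d((8, 15), (18, 18)) = 10.4403
d((8, 15), (-15, -8)) = 32.5269
d((8, 15), (-10, -4)) = 26.1725
d((8, 15), (4, 15)) = 4.0 <-- minimum
d((18, 18), (-15, -8)) = 42.0119
d((18, 18), (-10, -4)) = 35.609
d((18, 18), (4, 15)) = 14.3178
d((-15, -8), (-10, -4)) = 6.4031
d((-15, -8), (4, 15)) = 29.8329
d((-10, -4), (4, 15)) = 23.6008

Minimum distance: 4.0 (tie among 2 pairs: (-13, 13) and (-17, 13); (8, 15) and (4, 15))

The minimum Euclidean distance is 4.0. There is a tie: 2 pairs achieve this minimum — (-13, 13) and (-17, 13); (8, 15) and (4, 15). Any of these is a valid closest pair. For 7 points, brute-force pairwise comparison is shown above. For large n, the divide-and-conquer algorithm (sort by x, recurse on halves, check the dividing strip) achieves O(n log n).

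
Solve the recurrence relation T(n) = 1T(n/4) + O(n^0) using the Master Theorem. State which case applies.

Master Theorem for T(n) = 1T(n/4) + O(n^0):

a = 1, b = 4, c = 0
log_b(a) = log_4(1) = 0.0000

Case 2: c = 0 = log_4(1) = 0.0000
T(n) = O(n^0 log n) = O(log n)

For T(n) = 1T(n/4) + O(n^0): log_4(1) = 0.0000. This is Case 2 of the Master Theorem (c = log_b(a), equal work at all levels), giving O(log n).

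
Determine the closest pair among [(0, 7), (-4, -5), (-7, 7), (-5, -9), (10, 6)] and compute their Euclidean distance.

Computing all pairwise distances among 5 points:

d((0, 7), (-4, -5)) = 12.6491
d((0, 7), (-7, 7)) = 7.0
d((0, 7), (-5, -9)) = 16.7631
d((0, 7), (10, 6)) = 10.0499
d((-4, -5), (-7, 7)) = 12.3693
d((-4, -5), (-5, -9)) = 4.1231 <-- minimum
d((-4, -5), (10, 6)) = 17.8045
d((-7, 7), (-5, -9)) = 16.1245
d((-7, 7), (10, 6)) = 17.0294
d((-5, -9), (10, 6)) = 21.2132

Closest pair: (-4, -5) and (-5, -9) with distance 4.1231

The closest pair is (-4, -5) and (-5, -9) with Euclidean distance 4.1231. For 5 points, brute-force pairwise comparison is shown above. For large n, the divide-and-conquer algorithm (sort by x, recurse on halves, check the dividing strip) achieves O(n log n).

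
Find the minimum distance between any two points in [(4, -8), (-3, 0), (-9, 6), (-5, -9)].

Computing all pairwise distances among 4 points:

d((4, -8), (-3, 0)) = 10.6301
d((4, -8), (-9, 6)) = 19.105
d((4, -8), (-5, -9)) = 9.0554
d((-3, 0), (-9, 6)) = 8.4853 <-- minimum
d((-3, 0), (-5, -9)) = 9.2195
d((-9, 6), (-5, -9)) = 15.5242

Closest pair: (-3, 0) and (-9, 6) with distance 8.4853

The closest pair is (-3, 0) and (-9, 6) with Euclidean distance 8.4853. For 4 points, brute-force pairwise comparison is shown above. For large n, the divide-and-conquer algorithm (sort by x, recurse on halves, check the dividing strip) achieves O(n log n).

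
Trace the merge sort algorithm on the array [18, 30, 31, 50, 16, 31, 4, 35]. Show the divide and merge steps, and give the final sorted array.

Merge sort trace:

Split: [18, 30, 31, 50, 16, 31, 4, 35] -> [18, 30, 31, 50] and [16, 31, 4, 35]
  Split: [18, 30, 31, 50] -> [18, 30] and [31, 50]
    Split: [18, 30] -> [18] and [30]
    Merge: [18] + [30] -> [18, 30]
    Split: [31, 50] -> [31] and [50]
    Merge: [31] + [50] -> [31, 50]
  Merge: [18, 30] + [31, 50] -> [18, 30, 31, 50]
  Split: [16, 31, 4, 35] -> [16, 31] and [4, 35]
    Split: [16, 31] -> [16] and [31]
    Merge: [16] + [31] -> [16, 31]
    Split: [4, 35] -> [4] and [35]
    Merge: [4] + [35] -> [4, 35]
  Merge: [16, 31] + [4, 35] -> [4, 16, 31, 35]
Merge: [18, 30, 31, 50] + [4, 16, 31, 35] -> [4, 16, 18, 30, 31, 31, 35, 50]

Final sorted array: [4, 16, 18, 30, 31, 31, 35, 50]

The merge sort proceeds by recursively splitting the array and merging sorted halves.
After all merges, the sorted array is [4, 16, 18, 30, 31, 31, 35, 50].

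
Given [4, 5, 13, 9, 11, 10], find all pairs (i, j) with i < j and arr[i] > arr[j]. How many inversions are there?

Finding inversions in [4, 5, 13, 9, 11, 10]:

(2, 3): arr[2]=13 > arr[3]=9
(2, 4): arr[2]=13 > arr[4]=11
(2, 5): arr[2]=13 > arr[5]=10
(4, 5): arr[4]=11 > arr[5]=10

Total inversions: 4

The array has 4 inversion(s): (2,3), (2,4), (2,5), (4,5). Each pair (i,j) satisfies i < j and arr[i] > arr[j].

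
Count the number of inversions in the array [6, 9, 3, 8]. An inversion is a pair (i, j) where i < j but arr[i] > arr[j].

Finding inversions in [6, 9, 3, 8]:

(0, 2): arr[0]=6 > arr[2]=3
(1, 2): arr[1]=9 > arr[2]=3
(1, 3): arr[1]=9 > arr[3]=8

Total inversions: 3

The array has 3 inversion(s): (0,2), (1,2), (1,3). Each pair (i,j) satisfies i < j and arr[i] > arr[j].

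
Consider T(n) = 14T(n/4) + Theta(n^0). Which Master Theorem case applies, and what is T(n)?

Master Theorem for T(n) = 14T(n/4) + O(n^0):

a = 14, b = 4, c = 0
log_b(a) = log_4(14) = 1.9037

Case 1: c = 0 < log_4(14) = 1.9037
T(n) = O(n^(log_4 14))

For T(n) = 14T(n/4) + O(n^0): log_4(14) = 1.9037. This is Case 1 of the Master Theorem (c < log_b(a), work dominated by leaves), giving O(n^(log_4 14)).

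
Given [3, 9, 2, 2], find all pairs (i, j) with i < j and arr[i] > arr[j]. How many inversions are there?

Finding inversions in [3, 9, 2, 2]:

(0, 2): arr[0]=3 > arr[2]=2
(0, 3): arr[0]=3 > arr[3]=2
(1, 2): arr[1]=9 > arr[2]=2
(1, 3): arr[1]=9 > arr[3]=2

Total inversions: 4

The array has 4 inversion(s): (0,2), (0,3), (1,2), (1,3). Each pair (i,j) satisfies i < j and arr[i] > arr[j].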